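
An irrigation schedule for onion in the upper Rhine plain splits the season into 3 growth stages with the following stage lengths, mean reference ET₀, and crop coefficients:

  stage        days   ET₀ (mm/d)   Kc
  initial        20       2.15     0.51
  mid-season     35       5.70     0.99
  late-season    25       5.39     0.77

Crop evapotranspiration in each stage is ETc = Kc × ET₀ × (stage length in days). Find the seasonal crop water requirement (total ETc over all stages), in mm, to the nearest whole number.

323 mm

initial: 0.51 × 2.15 × 20 = 21.93 mm
mid-season: 0.99 × 5.70 × 35 = 197.51 mm
late-season: 0.77 × 5.39 × 25 = 103.76 mm
Seasonal total = 323.20 mm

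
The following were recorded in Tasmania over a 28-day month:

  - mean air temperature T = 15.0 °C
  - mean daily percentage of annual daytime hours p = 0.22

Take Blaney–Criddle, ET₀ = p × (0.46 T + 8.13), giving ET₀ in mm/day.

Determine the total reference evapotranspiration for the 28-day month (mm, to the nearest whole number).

ET₀ = 0.22 × (0.46 × 15.0 + 8.13) = 0.22 × 15.030 = 3.3066 mm/d
Monthly total = 3.3066 × 28 = 92.585 mm

93 mm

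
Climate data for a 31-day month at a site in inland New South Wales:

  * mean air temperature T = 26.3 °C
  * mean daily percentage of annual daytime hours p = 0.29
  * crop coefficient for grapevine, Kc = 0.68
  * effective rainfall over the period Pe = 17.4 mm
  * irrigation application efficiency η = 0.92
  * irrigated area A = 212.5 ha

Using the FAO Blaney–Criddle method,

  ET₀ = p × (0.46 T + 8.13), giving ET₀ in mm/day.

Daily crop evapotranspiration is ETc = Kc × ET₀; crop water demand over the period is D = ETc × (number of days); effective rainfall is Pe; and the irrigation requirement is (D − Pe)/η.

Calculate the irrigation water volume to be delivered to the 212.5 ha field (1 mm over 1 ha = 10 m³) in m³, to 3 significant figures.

245000 m³

ET₀ = 0.29 × (0.46 × 26.3 + 8.13) = 0.29 × 20.228 = 5.8661 mm/d
ETc = Kc × ET₀ = 0.68 × 5.8661 = 3.9889 mm/d
Crop demand D = ETc × 31 d = 3.9889 × 31 = 123.656 mm
D − Pe = 123.656 − 17.4 = 106.256 mm
Gross irrigation = 106.256 / 0.92 = 115.496 mm
Volume = 115.496 mm × 212.5 ha × 10 = 245429.0 m³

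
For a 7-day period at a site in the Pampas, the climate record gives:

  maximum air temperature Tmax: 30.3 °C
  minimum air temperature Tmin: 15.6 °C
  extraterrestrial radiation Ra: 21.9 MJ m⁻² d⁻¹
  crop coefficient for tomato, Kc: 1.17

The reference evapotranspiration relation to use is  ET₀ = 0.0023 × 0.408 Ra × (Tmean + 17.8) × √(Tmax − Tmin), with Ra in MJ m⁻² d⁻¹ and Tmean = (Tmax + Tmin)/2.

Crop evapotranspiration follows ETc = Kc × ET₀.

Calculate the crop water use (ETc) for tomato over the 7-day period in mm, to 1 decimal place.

26.3 mm

Tmean = (30.3 + 15.6)/2 = 22.95 °C
0.408 Ra = 0.408 × 21.9 = 8.9352 mm/d equivalent
ET₀ = 0.0023 × 8.9352 × (22.95 + 17.8) × √14.7 = 0.0023 × 8.9352 × 40.75 × 3.8341 = 3.2109 mm/d
ETc = Kc × ET₀ = 1.17 × 3.2109 = 3.7568 mm/d
Over 7 days: 3.7568 × 7 = 26.298 mm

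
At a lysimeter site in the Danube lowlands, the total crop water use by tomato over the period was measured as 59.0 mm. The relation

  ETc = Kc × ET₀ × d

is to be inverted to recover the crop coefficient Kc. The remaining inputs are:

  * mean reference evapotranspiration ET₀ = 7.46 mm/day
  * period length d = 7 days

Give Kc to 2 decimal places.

1.13

ETc = Kc × ET₀ × d  ⇒  Kc = ETc / (ET₀ × d)
Kc = 59.0 / (7.46 × 7) = 59.0 / 52.22 = 1.1298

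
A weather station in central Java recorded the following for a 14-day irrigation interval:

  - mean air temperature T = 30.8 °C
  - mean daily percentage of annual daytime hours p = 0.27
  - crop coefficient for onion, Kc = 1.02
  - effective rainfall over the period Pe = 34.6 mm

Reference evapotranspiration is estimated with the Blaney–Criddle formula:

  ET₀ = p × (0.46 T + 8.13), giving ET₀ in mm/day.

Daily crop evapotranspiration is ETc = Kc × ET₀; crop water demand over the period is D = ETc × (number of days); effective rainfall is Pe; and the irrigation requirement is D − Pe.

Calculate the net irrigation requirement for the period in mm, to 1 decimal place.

51.4 mm

ET₀ = 0.27 × (0.46 × 30.8 + 8.13) = 0.27 × 22.298 = 6.0205 mm/d
ETc = Kc × ET₀ = 1.02 × 6.0205 = 6.1409 mm/d
Crop demand D = ETc × 14 d = 6.1409 × 14 = 85.973 mm
D − Pe = 85.973 − 34.6 = 51.373 mm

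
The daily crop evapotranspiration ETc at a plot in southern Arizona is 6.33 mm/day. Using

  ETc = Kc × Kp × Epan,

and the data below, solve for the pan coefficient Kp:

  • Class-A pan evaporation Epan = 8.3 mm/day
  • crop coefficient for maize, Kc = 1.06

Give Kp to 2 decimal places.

ETc = Kc × Kp × Epan  ⇒  Kp = ETc / (Kc × Epan)
Kp = 6.33 / (1.06 × 8.3) = 6.33 / 8.798 = 0.7195

0.72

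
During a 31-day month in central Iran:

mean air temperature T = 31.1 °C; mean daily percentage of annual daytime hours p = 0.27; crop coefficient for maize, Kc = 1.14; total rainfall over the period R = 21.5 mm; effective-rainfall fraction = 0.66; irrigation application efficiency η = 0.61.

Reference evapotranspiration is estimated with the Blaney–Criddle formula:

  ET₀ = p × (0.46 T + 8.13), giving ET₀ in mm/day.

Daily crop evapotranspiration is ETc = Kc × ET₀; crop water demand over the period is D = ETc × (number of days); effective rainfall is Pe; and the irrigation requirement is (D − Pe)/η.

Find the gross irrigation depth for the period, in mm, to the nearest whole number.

ET₀ = 0.27 × (0.46 × 31.1 + 8.13) = 0.27 × 22.436 = 6.0577 mm/d
ETc = Kc × ET₀ = 1.14 × 6.0577 = 6.9058 mm/d
Crop demand D = ETc × 31 d = 6.9058 × 31 = 214.080 mm
Pe = 0.66 × 21.5 = 14.190 mm
D − Pe = 214.080 − 14.190 = 199.890 mm
Gross irrigation = 199.890 / 0.61 = 327.689 mm

328 mm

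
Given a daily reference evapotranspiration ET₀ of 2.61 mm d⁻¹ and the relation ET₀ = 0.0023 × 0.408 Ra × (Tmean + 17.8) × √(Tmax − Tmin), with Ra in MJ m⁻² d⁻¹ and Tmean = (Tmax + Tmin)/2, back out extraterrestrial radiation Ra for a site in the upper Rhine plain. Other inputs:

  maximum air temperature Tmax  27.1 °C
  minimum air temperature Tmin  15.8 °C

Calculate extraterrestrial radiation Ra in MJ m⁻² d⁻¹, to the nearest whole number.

Tmean = (27.1+15.8)/2 = 21.45 °C; ΔT = 11.3
Ra = ET₀ / [0.0023 × 0.408 × (Tmean+17.8) × √ΔT]
   = 2.61 / (0.0023 × 0.408 × 39.25 × 3.3615) = 21.080 MJ m⁻² d⁻¹

21 MJ m⁻² d⁻¹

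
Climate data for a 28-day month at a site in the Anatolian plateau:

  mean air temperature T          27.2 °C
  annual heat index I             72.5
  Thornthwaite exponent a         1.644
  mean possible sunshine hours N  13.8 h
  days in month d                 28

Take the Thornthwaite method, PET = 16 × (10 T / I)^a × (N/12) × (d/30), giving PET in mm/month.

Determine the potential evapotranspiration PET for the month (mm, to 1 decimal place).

151.0 mm

10T/I = 10 × 27.2 / 72.5 = 3.7517
(10T/I)^a = 3.7517^1.644 = 8.7909
Uncorrected PET = 16 × 8.7909 = 140.654 mm
Correction = (N/12)(d/30) = (13.8/12)(28/30) = 1.0733
PET = 140.654 × 1.0733 = 150.964 mm/month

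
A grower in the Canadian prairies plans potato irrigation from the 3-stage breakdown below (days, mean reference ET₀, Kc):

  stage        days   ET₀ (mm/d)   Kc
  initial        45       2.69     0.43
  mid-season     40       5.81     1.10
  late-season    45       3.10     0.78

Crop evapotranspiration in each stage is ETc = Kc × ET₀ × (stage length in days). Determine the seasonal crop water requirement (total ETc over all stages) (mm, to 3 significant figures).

417 mm

initial: 0.43 × 2.69 × 45 = 52.05 mm
mid-season: 1.10 × 5.81 × 40 = 255.64 mm
late-season: 0.78 × 3.10 × 45 = 108.81 mm
Seasonal total = 416.50 mm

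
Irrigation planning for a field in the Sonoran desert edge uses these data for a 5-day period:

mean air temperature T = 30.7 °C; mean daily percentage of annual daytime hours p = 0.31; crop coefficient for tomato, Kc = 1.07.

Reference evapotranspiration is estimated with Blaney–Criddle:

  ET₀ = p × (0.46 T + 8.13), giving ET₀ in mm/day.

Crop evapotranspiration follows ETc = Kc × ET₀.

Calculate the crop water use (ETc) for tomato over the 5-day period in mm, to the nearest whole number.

ET₀ = 0.31 × (0.46 × 30.7 + 8.13) = 0.31 × 22.252 = 6.8981 mm/d
ETc = Kc × ET₀ = 1.07 × 6.8981 = 7.3810 mm/d
Over 5 days: 7.3810 × 5 = 36.905 mm

37 mm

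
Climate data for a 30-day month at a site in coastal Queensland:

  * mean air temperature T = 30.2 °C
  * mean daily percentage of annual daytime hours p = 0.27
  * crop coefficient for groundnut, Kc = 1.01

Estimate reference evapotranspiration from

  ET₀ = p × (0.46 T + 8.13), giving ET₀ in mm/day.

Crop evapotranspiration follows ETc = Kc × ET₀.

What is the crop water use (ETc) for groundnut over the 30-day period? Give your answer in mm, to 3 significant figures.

180 mm

ET₀ = 0.27 × (0.46 × 30.2 + 8.13) = 0.27 × 22.022 = 5.9459 mm/d
ETc = Kc × ET₀ = 1.01 × 5.9459 = 6.0054 mm/d
Over 30 days: 6.0054 × 30 = 180.162 mm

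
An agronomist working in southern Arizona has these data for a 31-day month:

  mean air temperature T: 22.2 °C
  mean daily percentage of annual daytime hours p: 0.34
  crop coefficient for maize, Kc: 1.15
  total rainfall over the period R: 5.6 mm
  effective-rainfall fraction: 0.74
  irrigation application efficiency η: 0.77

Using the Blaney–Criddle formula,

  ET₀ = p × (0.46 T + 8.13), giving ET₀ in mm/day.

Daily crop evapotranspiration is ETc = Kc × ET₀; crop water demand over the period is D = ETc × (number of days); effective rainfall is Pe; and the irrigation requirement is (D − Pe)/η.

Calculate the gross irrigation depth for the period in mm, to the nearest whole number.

283 mm

ET₀ = 0.34 × (0.46 × 22.2 + 8.13) = 0.34 × 18.342 = 6.2363 mm/d
ETc = Kc × ET₀ = 1.15 × 6.2363 = 7.1717 mm/d
Crop demand D = ETc × 31 d = 7.1717 × 31 = 222.323 mm
Pe = 0.74 × 5.6 = 4.144 mm
D − Pe = 222.323 − 4.144 = 218.179 mm
Gross irrigation = 218.179 / 0.77 = 283.349 mm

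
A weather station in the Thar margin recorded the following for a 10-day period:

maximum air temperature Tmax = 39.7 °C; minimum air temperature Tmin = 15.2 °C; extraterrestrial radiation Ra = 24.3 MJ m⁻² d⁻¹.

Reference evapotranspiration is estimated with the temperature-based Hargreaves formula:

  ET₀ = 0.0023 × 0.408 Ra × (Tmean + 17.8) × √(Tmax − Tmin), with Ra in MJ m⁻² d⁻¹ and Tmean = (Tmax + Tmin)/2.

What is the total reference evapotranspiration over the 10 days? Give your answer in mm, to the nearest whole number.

51 mm

Tmean = (39.7 + 15.2)/2 = 27.45 °C
0.408 Ra = 0.408 × 24.3 = 9.9144 mm/d equivalent
ET₀ = 0.0023 × 9.9144 × (27.45 + 17.8) × √24.5 = 0.0023 × 9.9144 × 45.25 × 4.9497 = 5.1073 mm/d
Over 10 days: 5.1073 × 10 = 51.073 mm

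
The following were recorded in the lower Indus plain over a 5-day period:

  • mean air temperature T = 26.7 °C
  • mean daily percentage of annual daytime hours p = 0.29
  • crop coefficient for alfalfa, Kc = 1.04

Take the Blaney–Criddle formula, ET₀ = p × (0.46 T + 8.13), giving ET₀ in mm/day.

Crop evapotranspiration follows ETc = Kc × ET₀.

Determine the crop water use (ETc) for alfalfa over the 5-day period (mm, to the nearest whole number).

ET₀ = 0.29 × (0.46 × 26.7 + 8.13) = 0.29 × 20.412 = 5.9195 mm/d
ETc = Kc × ET₀ = 1.04 × 5.9195 = 6.1563 mm/d
Over 5 days: 6.1563 × 5 = 30.782 mm

31 mm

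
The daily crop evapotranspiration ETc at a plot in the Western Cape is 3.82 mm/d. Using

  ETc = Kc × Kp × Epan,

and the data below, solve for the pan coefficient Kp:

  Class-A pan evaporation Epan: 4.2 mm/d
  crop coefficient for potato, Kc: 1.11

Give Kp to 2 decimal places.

ETc = Kc × Kp × Epan  ⇒  Kp = ETc / (Kc × Epan)
Kp = 3.82 / (1.11 × 4.2) = 3.82 / 4.662 = 0.8194

0.82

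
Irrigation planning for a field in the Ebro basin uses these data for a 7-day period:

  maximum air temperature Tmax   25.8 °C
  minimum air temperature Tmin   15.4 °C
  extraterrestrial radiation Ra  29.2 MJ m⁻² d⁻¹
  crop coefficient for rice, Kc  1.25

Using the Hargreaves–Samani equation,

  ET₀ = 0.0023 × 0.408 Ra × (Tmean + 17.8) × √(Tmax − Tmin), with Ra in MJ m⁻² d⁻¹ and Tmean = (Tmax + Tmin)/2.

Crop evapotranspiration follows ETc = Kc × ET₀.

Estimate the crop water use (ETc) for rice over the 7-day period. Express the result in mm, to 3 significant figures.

29.7 mm

Tmean = (25.8 + 15.4)/2 = 20.60 °C
0.408 Ra = 0.408 × 29.2 = 11.9136 mm/d equivalent
ET₀ = 0.0023 × 11.9136 × (20.60 + 17.8) × √10.4 = 0.0023 × 11.9136 × 38.40 × 3.2249 = 3.3933 mm/d
ETc = Kc × ET₀ = 1.25 × 3.3933 = 4.2416 mm/d
Over 7 days: 4.2416 × 7 = 29.691 mm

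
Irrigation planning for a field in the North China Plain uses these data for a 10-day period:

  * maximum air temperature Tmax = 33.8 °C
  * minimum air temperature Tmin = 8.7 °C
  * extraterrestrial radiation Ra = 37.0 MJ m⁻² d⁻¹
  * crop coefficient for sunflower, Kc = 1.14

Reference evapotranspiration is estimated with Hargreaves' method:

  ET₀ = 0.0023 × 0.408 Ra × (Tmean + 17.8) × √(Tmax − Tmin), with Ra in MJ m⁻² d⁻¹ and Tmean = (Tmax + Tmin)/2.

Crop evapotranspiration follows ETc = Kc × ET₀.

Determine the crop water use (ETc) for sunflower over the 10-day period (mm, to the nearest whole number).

Tmean = (33.8 + 8.7)/2 = 21.25 °C
0.408 Ra = 0.408 × 37.0 = 15.0960 mm/d equivalent
ET₀ = 0.0023 × 15.0960 × (21.25 + 17.8) × √25.1 = 0.0023 × 15.0960 × 39.05 × 5.0100 = 6.7928 mm/d
ETc = Kc × ET₀ = 1.14 × 6.7928 = 7.7438 mm/d
Over 10 days: 7.7438 × 10 = 77.438 mm

77 mm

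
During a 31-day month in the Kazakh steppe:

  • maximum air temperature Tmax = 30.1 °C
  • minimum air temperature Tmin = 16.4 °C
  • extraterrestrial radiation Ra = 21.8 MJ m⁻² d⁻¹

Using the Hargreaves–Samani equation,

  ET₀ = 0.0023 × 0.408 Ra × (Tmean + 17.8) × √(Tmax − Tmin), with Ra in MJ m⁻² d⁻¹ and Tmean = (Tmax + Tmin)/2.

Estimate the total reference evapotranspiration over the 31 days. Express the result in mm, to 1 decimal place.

Tmean = (30.1 + 16.4)/2 = 23.25 °C
0.408 Ra = 0.408 × 21.8 = 8.8944 mm/d equivalent
ET₀ = 0.0023 × 8.8944 × (23.25 + 17.8) × √13.7 = 0.0023 × 8.8944 × 41.05 × 3.7014 = 3.1083 mm/d
Over 31 days: 3.1083 × 31 = 96.357 mm

96.4 mm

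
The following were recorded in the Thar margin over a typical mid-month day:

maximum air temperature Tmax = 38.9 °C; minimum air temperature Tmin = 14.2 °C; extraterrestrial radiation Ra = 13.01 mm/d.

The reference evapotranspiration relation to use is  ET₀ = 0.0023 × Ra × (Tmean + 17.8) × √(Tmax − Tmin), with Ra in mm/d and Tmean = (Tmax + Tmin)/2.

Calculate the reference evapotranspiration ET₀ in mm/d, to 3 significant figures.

6.60 mm/d

Tmean = (38.9 + 14.2)/2 = 26.55 °C
ET₀ = 0.0023 × 13.01 × (26.55 + 17.8) × √24.7 = 0.0023 × 13.01 × 44.35 × 4.9699 = 6.5955 mm/d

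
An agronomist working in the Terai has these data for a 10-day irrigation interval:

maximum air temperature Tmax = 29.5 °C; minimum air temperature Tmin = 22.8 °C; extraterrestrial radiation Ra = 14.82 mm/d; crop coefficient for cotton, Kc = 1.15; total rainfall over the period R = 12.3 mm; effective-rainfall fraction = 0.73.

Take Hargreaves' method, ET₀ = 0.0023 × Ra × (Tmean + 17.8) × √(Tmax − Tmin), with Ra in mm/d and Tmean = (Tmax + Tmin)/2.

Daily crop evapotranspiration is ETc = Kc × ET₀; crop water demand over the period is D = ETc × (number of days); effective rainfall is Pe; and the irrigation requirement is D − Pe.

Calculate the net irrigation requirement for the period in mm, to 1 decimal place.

35.6 mm

Tmean = (29.5 + 22.8)/2 = 26.15 °C
ET₀ = 0.0023 × 14.82 × (26.15 + 17.8) × √6.7 = 0.0023 × 14.82 × 43.95 × 2.5884 = 3.8776 mm/d
ETc = Kc × ET₀ = 1.15 × 3.8776 = 4.4592 mm/d
Crop demand D = ETc × 10 d = 4.4592 × 10 = 44.592 mm
Pe = 0.73 × 12.3 = 8.979 mm
D − Pe = 44.592 − 8.979 = 35.613 mm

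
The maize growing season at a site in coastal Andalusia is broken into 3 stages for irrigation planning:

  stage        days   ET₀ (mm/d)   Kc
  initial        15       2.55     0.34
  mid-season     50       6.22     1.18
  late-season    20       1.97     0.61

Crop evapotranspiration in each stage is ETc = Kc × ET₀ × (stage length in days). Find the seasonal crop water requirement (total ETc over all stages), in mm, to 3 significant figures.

initial: 0.34 × 2.55 × 15 = 13.01 mm
mid-season: 1.18 × 6.22 × 50 = 366.98 mm
late-season: 0.61 × 1.97 × 20 = 24.03 mm
Seasonal total = 404.02 mm

404 mm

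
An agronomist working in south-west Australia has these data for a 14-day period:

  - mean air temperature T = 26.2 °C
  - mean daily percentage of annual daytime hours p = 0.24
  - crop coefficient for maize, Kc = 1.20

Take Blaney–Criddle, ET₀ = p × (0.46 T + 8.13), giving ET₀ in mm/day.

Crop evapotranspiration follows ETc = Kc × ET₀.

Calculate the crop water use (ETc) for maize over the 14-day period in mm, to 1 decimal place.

81.4 mm

ET₀ = 0.24 × (0.46 × 26.2 + 8.13) = 0.24 × 20.182 = 4.8437 mm/d
ETc = Kc × ET₀ = 1.20 × 4.8437 = 5.8124 mm/d
Over 14 days: 5.8124 × 14 = 81.374 mm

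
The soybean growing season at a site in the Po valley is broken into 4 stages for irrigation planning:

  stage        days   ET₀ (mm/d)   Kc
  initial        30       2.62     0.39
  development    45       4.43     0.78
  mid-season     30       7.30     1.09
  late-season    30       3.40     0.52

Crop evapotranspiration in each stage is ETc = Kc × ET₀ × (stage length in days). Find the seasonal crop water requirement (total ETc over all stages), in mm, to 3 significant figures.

478 mm

initial: 0.39 × 2.62 × 30 = 30.65 mm
development: 0.78 × 4.43 × 45 = 155.49 mm
mid-season: 1.09 × 7.30 × 30 = 238.71 mm
late-season: 0.52 × 3.40 × 30 = 53.04 mm
Seasonal total = 477.89 mm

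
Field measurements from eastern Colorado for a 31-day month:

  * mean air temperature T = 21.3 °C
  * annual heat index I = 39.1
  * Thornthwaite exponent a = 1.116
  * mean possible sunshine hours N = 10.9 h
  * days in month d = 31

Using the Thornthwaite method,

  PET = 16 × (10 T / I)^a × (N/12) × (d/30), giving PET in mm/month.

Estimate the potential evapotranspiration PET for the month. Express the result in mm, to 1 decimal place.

10T/I = 10 × 21.3 / 39.1 = 5.4476
(10T/I)^a = 5.4476^1.116 = 6.6314
Uncorrected PET = 16 × 6.6314 = 106.102 mm
Correction = (N/12)(d/30) = (10.9/12)(31/30) = 0.9386
PET = 106.102 × 0.9386 = 99.587 mm/month

99.6 mm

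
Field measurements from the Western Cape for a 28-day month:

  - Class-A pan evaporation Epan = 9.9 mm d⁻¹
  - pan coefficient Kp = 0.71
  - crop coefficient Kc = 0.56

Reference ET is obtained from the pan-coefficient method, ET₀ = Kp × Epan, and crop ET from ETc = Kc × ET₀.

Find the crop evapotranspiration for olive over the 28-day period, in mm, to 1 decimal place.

ET₀ = 0.71 × 9.9 = 7.0290 mm/d
ETc = Kc × ET₀ = 0.56 × 7.0290 = 3.9362 mm/d
Over 28 days: 3.9362 × 28 = 110.214 mm

110.2 mm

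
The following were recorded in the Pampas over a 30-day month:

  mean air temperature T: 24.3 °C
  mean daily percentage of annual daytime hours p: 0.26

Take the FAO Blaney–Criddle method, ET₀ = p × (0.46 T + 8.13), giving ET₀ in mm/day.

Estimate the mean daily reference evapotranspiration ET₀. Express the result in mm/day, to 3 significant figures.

ET₀ = 0.26 × (0.46 × 24.3 + 8.13) = 0.26 × 19.308 = 5.0201 mm/d

5.02 mm/day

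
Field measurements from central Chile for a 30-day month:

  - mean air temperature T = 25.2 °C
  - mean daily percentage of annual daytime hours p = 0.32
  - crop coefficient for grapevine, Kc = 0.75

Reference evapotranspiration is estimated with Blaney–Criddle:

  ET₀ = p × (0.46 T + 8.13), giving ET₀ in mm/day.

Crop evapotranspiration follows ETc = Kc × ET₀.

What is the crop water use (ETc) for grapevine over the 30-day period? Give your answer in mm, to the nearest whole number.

142 mm

ET₀ = 0.32 × (0.46 × 25.2 + 8.13) = 0.32 × 19.722 = 6.3110 mm/d
ETc = Kc × ET₀ = 0.75 × 6.3110 = 4.7333 mm/d
Over 30 days: 4.7333 × 30 = 141.999 mm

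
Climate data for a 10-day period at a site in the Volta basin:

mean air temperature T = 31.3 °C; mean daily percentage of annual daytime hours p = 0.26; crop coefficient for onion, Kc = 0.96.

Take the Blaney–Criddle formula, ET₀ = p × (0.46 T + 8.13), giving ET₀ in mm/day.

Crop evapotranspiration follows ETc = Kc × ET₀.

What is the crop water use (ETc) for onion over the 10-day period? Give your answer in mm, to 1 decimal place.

ET₀ = 0.26 × (0.46 × 31.3 + 8.13) = 0.26 × 22.528 = 5.8573 mm/d
ETc = Kc × ET₀ = 0.96 × 5.8573 = 5.6230 mm/d
Over 10 days: 5.6230 × 10 = 56.230 mm

56.2 mm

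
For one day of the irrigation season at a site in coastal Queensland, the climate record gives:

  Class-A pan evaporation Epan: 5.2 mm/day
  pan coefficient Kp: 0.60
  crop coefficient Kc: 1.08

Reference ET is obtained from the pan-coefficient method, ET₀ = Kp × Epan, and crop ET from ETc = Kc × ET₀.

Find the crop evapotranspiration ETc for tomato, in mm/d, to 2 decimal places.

3.37 mm/d

ET₀ = 0.60 × 5.2 = 3.1200 mm/d
ETc = Kc × ET₀ = 1.08 × 3.1200 = 3.3696 mm/d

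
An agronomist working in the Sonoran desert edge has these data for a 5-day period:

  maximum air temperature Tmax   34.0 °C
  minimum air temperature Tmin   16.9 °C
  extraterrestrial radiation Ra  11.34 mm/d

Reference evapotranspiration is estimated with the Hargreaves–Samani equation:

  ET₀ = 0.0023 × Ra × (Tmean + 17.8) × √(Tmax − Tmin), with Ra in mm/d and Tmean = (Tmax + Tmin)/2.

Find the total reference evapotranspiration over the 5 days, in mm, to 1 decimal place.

23.3 mm

Tmean = (34.0 + 16.9)/2 = 25.45 °C
ET₀ = 0.0023 × 11.34 × (25.45 + 17.8) × √17.1 = 0.0023 × 11.34 × 43.25 × 4.1352 = 4.6647 mm/d
Over 5 days: 4.6647 × 5 = 23.324 mm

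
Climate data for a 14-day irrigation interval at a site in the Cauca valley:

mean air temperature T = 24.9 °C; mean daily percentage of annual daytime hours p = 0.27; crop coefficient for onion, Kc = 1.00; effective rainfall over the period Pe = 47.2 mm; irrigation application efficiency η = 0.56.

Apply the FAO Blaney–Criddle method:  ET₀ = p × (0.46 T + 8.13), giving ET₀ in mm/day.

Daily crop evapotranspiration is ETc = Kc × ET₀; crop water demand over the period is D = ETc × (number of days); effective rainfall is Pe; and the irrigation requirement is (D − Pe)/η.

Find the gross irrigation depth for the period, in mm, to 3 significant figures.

47.9 mm

ET₀ = 0.27 × (0.46 × 24.9 + 8.13) = 0.27 × 19.584 = 5.2877 mm/d
ETc = Kc × ET₀ = 1.00 × 5.2877 = 5.2877 mm/d
Crop demand D = ETc × 14 d = 5.2877 × 14 = 74.028 mm
D − Pe = 74.028 − 47.2 = 26.828 mm
Gross irrigation = 26.828 / 0.56 = 47.907 mm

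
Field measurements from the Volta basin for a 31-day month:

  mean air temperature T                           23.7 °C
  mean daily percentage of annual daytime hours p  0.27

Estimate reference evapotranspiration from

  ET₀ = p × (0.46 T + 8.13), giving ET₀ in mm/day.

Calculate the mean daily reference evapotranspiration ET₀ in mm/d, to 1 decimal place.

5.1 mm/d

ET₀ = 0.27 × (0.46 × 23.7 + 8.13) = 0.27 × 19.032 = 5.1386 mm/d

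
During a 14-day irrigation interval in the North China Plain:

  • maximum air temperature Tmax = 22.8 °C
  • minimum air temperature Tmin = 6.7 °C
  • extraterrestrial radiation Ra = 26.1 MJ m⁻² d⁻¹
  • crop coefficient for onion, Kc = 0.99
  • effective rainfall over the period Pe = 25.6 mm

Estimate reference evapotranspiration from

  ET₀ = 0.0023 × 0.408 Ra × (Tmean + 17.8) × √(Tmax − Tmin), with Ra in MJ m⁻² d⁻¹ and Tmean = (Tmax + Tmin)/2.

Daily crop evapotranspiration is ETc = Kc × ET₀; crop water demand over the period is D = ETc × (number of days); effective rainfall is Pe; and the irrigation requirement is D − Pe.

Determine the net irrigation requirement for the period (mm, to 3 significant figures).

18.7 mm

Tmean = (22.8 + 6.7)/2 = 14.75 °C
0.408 Ra = 0.408 × 26.1 = 10.6488 mm/d equivalent
ET₀ = 0.0023 × 10.6488 × (14.75 + 17.8) × √16.1 = 0.0023 × 10.6488 × 32.55 × 4.0125 = 3.1989 mm/d
ETc = Kc × ET₀ = 0.99 × 3.1989 = 3.1669 mm/d
Crop demand D = ETc × 14 d = 3.1669 × 14 = 44.337 mm
D − Pe = 44.337 − 25.6 = 18.737 mm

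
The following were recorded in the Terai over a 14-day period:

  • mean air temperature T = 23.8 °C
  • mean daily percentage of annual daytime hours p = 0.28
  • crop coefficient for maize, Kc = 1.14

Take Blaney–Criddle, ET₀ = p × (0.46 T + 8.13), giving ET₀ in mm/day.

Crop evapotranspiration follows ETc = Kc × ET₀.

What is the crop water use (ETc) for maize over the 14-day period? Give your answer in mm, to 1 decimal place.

ET₀ = 0.28 × (0.46 × 23.8 + 8.13) = 0.28 × 19.078 = 5.3418 mm/d
ETc = Kc × ET₀ = 1.14 × 5.3418 = 6.0897 mm/d
Over 14 days: 6.0897 × 14 = 85.256 mm

85.3 mm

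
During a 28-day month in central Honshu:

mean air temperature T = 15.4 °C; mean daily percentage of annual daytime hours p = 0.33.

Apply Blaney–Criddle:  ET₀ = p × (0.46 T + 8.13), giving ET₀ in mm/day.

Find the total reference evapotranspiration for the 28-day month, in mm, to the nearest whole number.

141 mm

ET₀ = 0.33 × (0.46 × 15.4 + 8.13) = 0.33 × 15.214 = 5.0206 mm/d
Monthly total = 5.0206 × 28 = 140.577 mm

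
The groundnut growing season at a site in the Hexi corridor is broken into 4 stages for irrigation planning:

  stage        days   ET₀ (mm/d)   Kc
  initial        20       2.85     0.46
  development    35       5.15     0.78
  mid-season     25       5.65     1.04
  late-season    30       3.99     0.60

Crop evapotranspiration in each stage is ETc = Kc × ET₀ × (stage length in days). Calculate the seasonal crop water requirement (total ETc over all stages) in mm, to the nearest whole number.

initial: 0.46 × 2.85 × 20 = 26.22 mm
development: 0.78 × 5.15 × 35 = 140.60 mm
mid-season: 1.04 × 5.65 × 25 = 146.90 mm
late-season: 0.60 × 3.99 × 30 = 71.82 mm
Seasonal total = 385.54 mm

386 mm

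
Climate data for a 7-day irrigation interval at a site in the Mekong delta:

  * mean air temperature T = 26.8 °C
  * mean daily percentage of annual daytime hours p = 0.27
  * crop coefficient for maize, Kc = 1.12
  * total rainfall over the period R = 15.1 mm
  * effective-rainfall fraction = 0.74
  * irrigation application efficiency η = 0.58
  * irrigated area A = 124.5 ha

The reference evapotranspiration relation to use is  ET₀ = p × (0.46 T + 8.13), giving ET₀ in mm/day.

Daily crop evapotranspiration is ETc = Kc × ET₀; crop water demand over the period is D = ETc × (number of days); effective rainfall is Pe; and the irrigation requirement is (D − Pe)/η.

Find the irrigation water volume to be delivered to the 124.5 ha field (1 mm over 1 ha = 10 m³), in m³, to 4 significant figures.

68970 m³

ET₀ = 0.27 × (0.46 × 26.8 + 8.13) = 0.27 × 20.458 = 5.5237 mm/d
ETc = Kc × ET₀ = 1.12 × 5.5237 = 6.1865 mm/d
Crop demand D = ETc × 7 d = 6.1865 × 7 = 43.306 mm
Pe = 0.74 × 15.1 = 11.174 mm
D − Pe = 43.306 − 11.174 = 32.132 mm
Gross irrigation = 32.132 / 0.58 = 55.400 mm
Volume = 55.400 mm × 124.5 ha × 10 = 68973.0 m³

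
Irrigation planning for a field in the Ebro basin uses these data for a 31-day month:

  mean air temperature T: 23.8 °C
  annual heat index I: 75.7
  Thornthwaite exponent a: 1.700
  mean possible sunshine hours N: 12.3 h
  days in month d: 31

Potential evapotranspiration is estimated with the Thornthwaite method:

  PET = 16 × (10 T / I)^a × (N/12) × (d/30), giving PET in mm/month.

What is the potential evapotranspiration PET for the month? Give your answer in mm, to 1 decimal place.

118.8 mm

10T/I = 10 × 23.8 / 75.7 = 3.1440
(10T/I)^a = 3.1440^1.700 = 7.0100
Uncorrected PET = 16 × 7.0100 = 112.160 mm
Correction = (N/12)(d/30) = (12.3/12)(31/30) = 1.0592
PET = 112.160 × 1.0592 = 118.800 mm/month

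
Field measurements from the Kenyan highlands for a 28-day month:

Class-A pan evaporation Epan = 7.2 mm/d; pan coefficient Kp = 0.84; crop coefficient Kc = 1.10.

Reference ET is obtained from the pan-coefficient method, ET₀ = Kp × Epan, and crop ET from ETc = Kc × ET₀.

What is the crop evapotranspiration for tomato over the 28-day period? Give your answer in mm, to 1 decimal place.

ET₀ = 0.84 × 7.2 = 6.0480 mm/d
ETc = Kc × ET₀ = 1.10 × 6.0480 = 6.6528 mm/d
Over 28 days: 6.6528 × 28 = 186.278 mm

186.3 mm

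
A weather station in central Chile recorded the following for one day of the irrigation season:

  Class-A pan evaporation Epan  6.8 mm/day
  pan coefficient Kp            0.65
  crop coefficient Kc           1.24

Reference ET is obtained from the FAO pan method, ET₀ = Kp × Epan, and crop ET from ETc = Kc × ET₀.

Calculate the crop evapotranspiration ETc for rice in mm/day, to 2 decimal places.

5.48 mm/day

ET₀ = 0.65 × 6.8 = 4.4200 mm/d
ETc = Kc × ET₀ = 1.24 × 4.4200 = 5.4808 mm/d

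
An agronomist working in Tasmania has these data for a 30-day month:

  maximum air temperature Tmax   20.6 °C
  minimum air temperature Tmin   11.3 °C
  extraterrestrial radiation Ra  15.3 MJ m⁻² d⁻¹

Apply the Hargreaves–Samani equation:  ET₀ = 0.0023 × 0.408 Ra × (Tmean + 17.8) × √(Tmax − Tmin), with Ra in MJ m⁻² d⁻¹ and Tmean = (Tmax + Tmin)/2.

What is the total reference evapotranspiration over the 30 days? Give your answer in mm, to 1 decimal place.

44.3 mm

Tmean = (20.6 + 11.3)/2 = 15.95 °C
0.408 Ra = 0.408 × 15.3 = 6.2424 mm/d equivalent
ET₀ = 0.0023 × 6.2424 × (15.95 + 17.8) × √9.3 = 0.0023 × 6.2424 × 33.75 × 3.0496 = 1.4777 mm/d
Over 30 days: 1.4777 × 30 = 44.331 mm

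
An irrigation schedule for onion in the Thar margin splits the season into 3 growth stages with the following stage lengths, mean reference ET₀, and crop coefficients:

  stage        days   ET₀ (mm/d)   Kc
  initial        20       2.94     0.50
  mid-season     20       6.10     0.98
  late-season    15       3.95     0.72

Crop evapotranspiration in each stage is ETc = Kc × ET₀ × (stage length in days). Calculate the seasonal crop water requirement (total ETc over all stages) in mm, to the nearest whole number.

initial: 0.50 × 2.94 × 20 = 29.40 mm
mid-season: 0.98 × 6.10 × 20 = 119.56 mm
late-season: 0.72 × 3.95 × 15 = 42.66 mm
Seasonal total = 191.62 mm

192 mm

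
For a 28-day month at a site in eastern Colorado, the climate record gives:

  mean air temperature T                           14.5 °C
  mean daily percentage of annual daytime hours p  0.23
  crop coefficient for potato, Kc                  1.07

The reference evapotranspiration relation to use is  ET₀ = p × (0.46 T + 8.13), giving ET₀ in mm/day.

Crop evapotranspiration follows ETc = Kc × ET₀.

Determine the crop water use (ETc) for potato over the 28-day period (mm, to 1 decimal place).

102.0 mm

ET₀ = 0.23 × (0.46 × 14.5 + 8.13) = 0.23 × 14.800 = 3.4040 mm/d
ETc = Kc × ET₀ = 1.07 × 3.4040 = 3.6423 mm/d
Over 28 days: 3.6423 × 28 = 101.984 mm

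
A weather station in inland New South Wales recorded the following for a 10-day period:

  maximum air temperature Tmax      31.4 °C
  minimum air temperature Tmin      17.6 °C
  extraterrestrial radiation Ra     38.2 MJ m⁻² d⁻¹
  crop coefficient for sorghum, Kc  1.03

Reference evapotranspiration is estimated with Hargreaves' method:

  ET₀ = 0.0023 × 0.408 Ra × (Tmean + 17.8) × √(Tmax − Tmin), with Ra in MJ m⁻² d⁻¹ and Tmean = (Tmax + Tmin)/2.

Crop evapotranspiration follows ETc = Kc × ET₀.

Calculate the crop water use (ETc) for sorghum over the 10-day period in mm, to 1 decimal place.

58.0 mm

Tmean = (31.4 + 17.6)/2 = 24.50 °C
0.408 Ra = 0.408 × 38.2 = 15.5856 mm/d equivalent
ET₀ = 0.0023 × 15.5856 × (24.50 + 17.8) × √13.8 = 0.0023 × 15.5856 × 42.30 × 3.7148 = 5.6328 mm/d
ETc = Kc × ET₀ = 1.03 × 5.6328 = 5.8018 mm/d
Over 10 days: 5.8018 × 10 = 58.018 mm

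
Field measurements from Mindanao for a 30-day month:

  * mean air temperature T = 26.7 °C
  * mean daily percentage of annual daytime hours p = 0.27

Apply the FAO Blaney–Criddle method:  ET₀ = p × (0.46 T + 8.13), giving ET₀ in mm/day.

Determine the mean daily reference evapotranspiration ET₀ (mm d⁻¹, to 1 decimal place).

5.5 mm d⁻¹

ET₀ = 0.27 × (0.46 × 26.7 + 8.13) = 0.27 × 20.412 = 5.5112 mm/d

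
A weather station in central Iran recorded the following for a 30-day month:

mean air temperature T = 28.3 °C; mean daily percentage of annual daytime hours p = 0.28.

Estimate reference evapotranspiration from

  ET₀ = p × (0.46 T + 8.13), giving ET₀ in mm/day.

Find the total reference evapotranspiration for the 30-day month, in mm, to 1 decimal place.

177.6 mm

ET₀ = 0.28 × (0.46 × 28.3 + 8.13) = 0.28 × 21.148 = 5.9214 mm/d
Monthly total = 5.9214 × 30 = 177.642 mm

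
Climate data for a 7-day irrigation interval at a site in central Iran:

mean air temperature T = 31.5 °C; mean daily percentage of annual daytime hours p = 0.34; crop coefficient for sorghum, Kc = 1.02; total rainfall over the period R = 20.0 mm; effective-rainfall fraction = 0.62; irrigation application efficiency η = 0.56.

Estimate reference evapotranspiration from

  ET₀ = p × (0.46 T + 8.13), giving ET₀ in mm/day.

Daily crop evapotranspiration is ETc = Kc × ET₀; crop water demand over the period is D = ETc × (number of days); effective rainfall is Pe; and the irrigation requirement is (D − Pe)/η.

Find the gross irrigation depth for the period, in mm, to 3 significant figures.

75.9 mm

ET₀ = 0.34 × (0.46 × 31.5 + 8.13) = 0.34 × 22.620 = 7.6908 mm/d
ETc = Kc × ET₀ = 1.02 × 7.6908 = 7.8446 mm/d
Crop demand D = ETc × 7 d = 7.8446 × 7 = 54.912 mm
Pe = 0.62 × 20.0 = 12.400 mm
D − Pe = 54.912 − 12.400 = 42.512 mm
Gross irrigation = 42.512 / 0.56 = 75.914 mm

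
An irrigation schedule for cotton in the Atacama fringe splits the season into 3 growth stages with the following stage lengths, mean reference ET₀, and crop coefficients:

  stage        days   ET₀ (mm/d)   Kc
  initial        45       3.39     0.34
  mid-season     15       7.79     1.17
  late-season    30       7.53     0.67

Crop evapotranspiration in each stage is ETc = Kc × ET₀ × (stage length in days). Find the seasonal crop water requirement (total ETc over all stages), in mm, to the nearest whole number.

initial: 0.34 × 3.39 × 45 = 51.87 mm
mid-season: 1.17 × 7.79 × 15 = 136.71 mm
late-season: 0.67 × 7.53 × 30 = 151.35 mm
Seasonal total = 339.93 mm

340 mm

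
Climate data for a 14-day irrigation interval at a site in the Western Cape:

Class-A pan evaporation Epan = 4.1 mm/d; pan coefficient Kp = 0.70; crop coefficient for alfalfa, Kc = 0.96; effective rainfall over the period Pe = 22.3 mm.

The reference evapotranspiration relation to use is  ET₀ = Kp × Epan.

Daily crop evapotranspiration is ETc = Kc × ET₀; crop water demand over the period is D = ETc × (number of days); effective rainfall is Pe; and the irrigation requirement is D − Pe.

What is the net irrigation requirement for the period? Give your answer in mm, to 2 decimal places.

ET₀ = 0.70 × 4.1 = 2.8700 mm/d
ETc = Kc × ET₀ = 0.96 × 2.8700 = 2.7552 mm/d
Crop demand D = ETc × 14 d = 2.7552 × 14 = 38.573 mm
D − Pe = 38.573 − 22.3 = 16.273 mm

16.27 mm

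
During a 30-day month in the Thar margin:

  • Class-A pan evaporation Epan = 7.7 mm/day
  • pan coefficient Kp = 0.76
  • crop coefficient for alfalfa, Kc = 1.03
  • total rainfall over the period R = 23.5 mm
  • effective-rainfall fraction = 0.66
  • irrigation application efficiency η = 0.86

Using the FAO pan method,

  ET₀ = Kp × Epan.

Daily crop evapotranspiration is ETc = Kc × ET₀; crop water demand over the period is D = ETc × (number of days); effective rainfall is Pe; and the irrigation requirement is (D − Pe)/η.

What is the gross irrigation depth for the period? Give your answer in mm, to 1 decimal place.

ET₀ = 0.76 × 7.7 = 5.8520 mm/d
ETc = Kc × ET₀ = 1.03 × 5.8520 = 6.0276 mm/d
Crop demand D = ETc × 30 d = 6.0276 × 30 = 180.828 mm
Pe = 0.66 × 23.5 = 15.510 mm
D − Pe = 180.828 − 15.510 = 165.318 mm
Gross irrigation = 165.318 / 0.86 = 192.230 mm

192.2 mm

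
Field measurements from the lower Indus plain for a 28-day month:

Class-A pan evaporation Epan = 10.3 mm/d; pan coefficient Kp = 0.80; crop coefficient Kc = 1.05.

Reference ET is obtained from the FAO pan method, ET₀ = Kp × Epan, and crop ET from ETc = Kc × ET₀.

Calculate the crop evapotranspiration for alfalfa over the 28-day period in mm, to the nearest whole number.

242 mm

ET₀ = 0.80 × 10.3 = 8.2400 mm/d
ETc = Kc × ET₀ = 1.05 × 8.2400 = 8.6520 mm/d
Over 28 days: 8.6520 × 28 = 242.256 mm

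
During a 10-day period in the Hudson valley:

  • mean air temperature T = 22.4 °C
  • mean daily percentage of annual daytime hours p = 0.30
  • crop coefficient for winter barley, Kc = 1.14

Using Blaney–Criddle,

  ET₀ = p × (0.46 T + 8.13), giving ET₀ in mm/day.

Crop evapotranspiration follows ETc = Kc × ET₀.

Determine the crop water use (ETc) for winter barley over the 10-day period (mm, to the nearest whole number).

63 mm

ET₀ = 0.30 × (0.46 × 22.4 + 8.13) = 0.30 × 18.434 = 5.5302 mm/d
ETc = Kc × ET₀ = 1.14 × 5.5302 = 6.3044 mm/d
Over 10 days: 6.3044 × 10 = 63.044 mm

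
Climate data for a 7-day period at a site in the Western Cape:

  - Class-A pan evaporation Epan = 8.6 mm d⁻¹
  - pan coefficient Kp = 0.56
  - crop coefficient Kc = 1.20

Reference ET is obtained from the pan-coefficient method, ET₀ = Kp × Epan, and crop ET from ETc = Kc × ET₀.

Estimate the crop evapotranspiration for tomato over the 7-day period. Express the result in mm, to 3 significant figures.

40.5 mm

ET₀ = 0.56 × 8.6 = 4.8160 mm/d
ETc = Kc × ET₀ = 1.20 × 4.8160 = 5.7792 mm/d
Over 7 days: 5.7792 × 7 = 40.454 mm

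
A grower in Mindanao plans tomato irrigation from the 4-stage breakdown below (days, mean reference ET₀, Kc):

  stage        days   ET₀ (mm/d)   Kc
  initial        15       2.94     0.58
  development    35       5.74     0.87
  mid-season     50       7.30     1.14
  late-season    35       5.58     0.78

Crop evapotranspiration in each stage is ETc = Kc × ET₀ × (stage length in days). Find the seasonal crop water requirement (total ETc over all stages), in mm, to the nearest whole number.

initial: 0.58 × 2.94 × 15 = 25.58 mm
development: 0.87 × 5.74 × 35 = 174.78 mm
mid-season: 1.14 × 7.30 × 50 = 416.10 mm
late-season: 0.78 × 5.58 × 35 = 152.33 mm
Seasonal total = 768.79 mm

769 mm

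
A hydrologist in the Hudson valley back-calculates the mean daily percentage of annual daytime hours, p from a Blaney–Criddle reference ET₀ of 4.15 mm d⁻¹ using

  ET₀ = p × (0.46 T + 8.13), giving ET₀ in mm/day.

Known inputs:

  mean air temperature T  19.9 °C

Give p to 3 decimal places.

p = ET₀ / (0.46 T + 8.13) = 4.15 / (0.46 × 19.9 + 8.13) = 4.15 / 17.284 = 0.2401

0.240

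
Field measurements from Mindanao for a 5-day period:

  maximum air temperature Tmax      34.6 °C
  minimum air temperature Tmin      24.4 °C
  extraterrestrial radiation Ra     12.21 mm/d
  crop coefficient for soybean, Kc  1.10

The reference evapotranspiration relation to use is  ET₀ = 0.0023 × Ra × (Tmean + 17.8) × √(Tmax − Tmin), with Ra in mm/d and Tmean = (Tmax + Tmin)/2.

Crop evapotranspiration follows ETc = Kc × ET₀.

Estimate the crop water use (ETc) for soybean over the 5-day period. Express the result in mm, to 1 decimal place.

23.3 mm

Tmean = (34.6 + 24.4)/2 = 29.50 °C
ET₀ = 0.0023 × 12.21 × (29.50 + 17.8) × √10.2 = 0.0023 × 12.21 × 47.30 × 3.1937 = 4.2423 mm/d
ETc = Kc × ET₀ = 1.10 × 4.2423 = 4.6665 mm/d
Over 5 days: 4.6665 × 5 = 23.333 mm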